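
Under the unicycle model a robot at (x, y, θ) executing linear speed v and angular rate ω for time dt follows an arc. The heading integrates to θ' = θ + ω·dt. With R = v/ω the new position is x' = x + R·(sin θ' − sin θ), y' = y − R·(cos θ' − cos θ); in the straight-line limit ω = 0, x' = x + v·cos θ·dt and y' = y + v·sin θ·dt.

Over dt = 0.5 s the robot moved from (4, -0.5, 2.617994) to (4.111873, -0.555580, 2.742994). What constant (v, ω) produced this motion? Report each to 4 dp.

v = -0.2500, ω = 0.2500

Δθ = 2.742994 − 2.617994 = 0.125000
ω = Δθ/dt = 0.125000/0.5 = 0.2500
R = Δx/(sin θ' − sin θ) = -1.0000
v = R·ω = -1.0000·0.2500 = -0.2500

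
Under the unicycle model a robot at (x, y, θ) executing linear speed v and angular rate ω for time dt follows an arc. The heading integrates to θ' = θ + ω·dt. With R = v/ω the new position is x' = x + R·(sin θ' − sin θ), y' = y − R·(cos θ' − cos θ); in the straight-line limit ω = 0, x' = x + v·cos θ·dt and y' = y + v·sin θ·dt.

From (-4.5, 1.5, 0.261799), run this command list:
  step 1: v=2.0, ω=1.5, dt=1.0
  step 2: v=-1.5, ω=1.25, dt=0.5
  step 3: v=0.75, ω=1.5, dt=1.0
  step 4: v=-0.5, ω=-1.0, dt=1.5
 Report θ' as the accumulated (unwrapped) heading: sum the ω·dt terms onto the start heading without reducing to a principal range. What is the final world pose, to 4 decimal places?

(-3.1800, 2.3947, 2.3868)

step 1: θ'=1.7618 (R=1.3333) → pose (-3.5360, 3.0410, 1.7618)
step 2: θ'=2.3868 (R=-1.2000) → pose (-3.1800, 2.3947, 2.3868)
step 3: θ'=3.8868 (R=0.5000) → pose (-3.8616, 2.3980, 3.8868)
step 4: θ'=2.3868 (R=0.5000) → pose (-3.1800, 2.3947, 2.3868)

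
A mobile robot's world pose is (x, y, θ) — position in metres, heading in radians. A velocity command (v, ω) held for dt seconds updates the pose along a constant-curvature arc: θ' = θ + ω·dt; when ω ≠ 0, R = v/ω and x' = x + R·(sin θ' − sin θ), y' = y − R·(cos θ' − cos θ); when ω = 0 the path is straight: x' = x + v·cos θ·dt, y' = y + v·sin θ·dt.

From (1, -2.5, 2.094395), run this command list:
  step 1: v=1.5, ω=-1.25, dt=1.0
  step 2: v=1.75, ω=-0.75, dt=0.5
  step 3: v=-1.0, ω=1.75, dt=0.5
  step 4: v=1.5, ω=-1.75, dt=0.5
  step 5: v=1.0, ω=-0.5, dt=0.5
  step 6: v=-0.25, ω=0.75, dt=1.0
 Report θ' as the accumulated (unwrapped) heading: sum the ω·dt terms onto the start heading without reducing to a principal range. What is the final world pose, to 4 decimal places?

step 1: θ'=0.8444 (R=-1.2000) → pose (1.1421, -1.1030, 0.8444)
step 2: θ'=0.4694 (R=-2.3333) → pose (1.8310, -0.5718, 0.4694)
step 3: θ'=1.3444 (R=-0.5714) → pose (1.5326, -0.9531, 1.3444)
step 4: θ'=0.4694 (R=-0.8571) → pose (1.9802, -0.3811, 0.4694)
step 5: θ'=0.2194 (R=-2.0000) → pose (2.4496, -0.2127, 0.2194)
step 6: θ'=0.9694 (R=-0.3333) → pose (2.2473, -0.3495, 0.9694)

(2.2473, -0.3495, 0.9694)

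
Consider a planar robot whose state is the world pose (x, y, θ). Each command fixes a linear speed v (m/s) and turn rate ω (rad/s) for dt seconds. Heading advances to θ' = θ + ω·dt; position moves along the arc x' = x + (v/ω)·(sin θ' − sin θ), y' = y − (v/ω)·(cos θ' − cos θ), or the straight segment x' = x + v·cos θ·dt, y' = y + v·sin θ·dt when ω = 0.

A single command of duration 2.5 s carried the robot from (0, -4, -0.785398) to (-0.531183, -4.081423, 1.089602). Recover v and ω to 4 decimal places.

Δθ = 1.089602 − -0.785398 = 1.875000
ω = Δθ/dt = 1.875000/2.5 = 0.7500
R = Δx/(sin θ' − sin θ) = -0.3333
v = R·ω = -0.3333·0.7500 = -0.2500

v = -0.2500, ω = 0.7500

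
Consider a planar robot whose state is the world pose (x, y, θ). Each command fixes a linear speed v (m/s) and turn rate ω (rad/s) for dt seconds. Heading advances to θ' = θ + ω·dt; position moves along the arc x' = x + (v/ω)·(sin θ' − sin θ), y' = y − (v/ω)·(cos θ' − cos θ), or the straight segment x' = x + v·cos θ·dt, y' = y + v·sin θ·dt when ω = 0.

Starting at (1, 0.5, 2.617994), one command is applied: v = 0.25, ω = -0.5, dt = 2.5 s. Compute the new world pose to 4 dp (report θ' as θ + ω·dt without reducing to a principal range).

θ' = 2.6180 + -0.5·2.5 = 1.3680
R = v/ω = 0.25/-0.5 = -0.5000
x' = 1 + -0.5000·(sin 1.3680 − sin 2.6180) = 0.7602
y' = 0.5 − -0.5000·(cos 1.3680 − cos 2.6180) = 1.0337

(0.7602, 1.0337, 1.3680)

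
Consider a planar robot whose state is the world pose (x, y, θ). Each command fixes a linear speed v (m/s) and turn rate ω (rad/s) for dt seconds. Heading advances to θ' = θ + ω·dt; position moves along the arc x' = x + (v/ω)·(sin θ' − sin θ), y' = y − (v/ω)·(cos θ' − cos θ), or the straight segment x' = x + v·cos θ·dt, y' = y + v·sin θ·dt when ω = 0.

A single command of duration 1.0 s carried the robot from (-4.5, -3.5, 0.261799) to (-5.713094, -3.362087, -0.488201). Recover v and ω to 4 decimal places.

v = -1.2500, ω = -0.7500

Δθ = -0.488201 − 0.261799 = -0.750000
ω = Δθ/dt = -0.750000/1.0 = -0.7500
R = Δx/(sin θ' − sin θ) = 1.6667
v = R·ω = 1.6667·-0.7500 = -1.2500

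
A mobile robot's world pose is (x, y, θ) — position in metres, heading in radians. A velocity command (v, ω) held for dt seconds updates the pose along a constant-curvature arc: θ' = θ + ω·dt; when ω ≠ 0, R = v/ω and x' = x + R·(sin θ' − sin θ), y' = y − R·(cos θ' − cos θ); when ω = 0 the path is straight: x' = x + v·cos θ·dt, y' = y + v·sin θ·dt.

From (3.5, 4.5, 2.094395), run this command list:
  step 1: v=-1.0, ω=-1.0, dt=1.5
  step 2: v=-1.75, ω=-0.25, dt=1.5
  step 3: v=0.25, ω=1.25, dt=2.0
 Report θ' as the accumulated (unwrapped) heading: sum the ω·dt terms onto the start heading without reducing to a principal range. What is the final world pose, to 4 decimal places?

(0.8358, 2.5164, 2.7194)

step 1: θ'=0.5944 (R=1.0000) → pose (3.1940, 3.1715, 0.5944)
step 2: θ'=0.2194 (R=7.0000) → pose (0.7974, 2.1387, 0.2194)
step 3: θ'=2.7194 (R=0.2000) → pose (0.8358, 2.5164, 2.7194)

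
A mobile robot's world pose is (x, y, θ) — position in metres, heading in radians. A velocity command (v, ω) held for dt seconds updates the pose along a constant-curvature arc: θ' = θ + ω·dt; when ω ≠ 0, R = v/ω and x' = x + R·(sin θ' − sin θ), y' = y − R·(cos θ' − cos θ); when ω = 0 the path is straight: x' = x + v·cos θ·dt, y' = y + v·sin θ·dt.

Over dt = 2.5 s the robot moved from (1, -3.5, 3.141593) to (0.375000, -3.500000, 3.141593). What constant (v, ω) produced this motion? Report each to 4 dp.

v = 0.2500, ω = 0.0000

Δθ = 3.141593 − 3.141593 = 0.000000
ω = Δθ/dt = 0.000000/2.5 = 0.0000
ω = 0 → v = (Δx·cos θ + Δy·sin θ)/dt = 0.2500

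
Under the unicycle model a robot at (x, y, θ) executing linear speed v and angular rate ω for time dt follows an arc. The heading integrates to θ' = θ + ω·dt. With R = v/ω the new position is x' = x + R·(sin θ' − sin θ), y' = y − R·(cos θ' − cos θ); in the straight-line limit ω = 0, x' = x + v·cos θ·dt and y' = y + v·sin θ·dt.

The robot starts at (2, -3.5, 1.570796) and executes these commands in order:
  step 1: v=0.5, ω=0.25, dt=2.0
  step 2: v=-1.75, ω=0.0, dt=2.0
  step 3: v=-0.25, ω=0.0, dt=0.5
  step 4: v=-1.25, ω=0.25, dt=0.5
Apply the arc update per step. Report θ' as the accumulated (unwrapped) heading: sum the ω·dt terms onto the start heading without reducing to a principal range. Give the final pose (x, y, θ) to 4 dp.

step 1: θ'=2.0708 (R=2.0000) → pose (1.7552, -2.5411, 2.0708)
step 2: θ'=2.0708 (straight) → pose (3.4332, -5.6127, 2.0708)
step 3: θ'=2.0708 (straight) → pose (3.4931, -5.7224, 2.0708)
step 4: θ'=2.1958 (R=-5.0000) → pose (3.8262, -6.2507, 2.1958)

(3.8262, -6.2507, 2.1958)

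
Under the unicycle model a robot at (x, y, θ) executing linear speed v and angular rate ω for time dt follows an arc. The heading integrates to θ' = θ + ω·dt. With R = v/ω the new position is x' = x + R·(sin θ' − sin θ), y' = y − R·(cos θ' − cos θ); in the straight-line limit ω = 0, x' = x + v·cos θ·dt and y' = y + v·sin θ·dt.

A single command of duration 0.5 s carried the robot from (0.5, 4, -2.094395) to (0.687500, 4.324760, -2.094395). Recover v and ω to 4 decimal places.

Δθ = -2.094395 − -2.094395 = 0.000000
ω = Δθ/dt = 0.000000/0.5 = 0.0000
ω = 0 → v = (Δx·cos θ + Δy·sin θ)/dt = -0.7500

v = -0.7500, ω = 0.0000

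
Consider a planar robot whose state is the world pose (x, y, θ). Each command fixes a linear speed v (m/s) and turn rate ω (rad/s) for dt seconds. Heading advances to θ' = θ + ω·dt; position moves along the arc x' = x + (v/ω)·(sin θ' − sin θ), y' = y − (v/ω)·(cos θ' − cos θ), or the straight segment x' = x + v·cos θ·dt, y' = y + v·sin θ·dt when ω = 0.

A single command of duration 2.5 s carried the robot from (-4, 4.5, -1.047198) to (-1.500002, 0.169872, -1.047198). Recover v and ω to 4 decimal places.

v = 2.0000, ω = 0.0000

Δθ = -1.047198 − -1.047198 = 0.000000
ω = Δθ/dt = 0.000000/2.5 = 0.0000
ω = 0 → v = (Δx·cos θ + Δy·sin θ)/dt = 2.0000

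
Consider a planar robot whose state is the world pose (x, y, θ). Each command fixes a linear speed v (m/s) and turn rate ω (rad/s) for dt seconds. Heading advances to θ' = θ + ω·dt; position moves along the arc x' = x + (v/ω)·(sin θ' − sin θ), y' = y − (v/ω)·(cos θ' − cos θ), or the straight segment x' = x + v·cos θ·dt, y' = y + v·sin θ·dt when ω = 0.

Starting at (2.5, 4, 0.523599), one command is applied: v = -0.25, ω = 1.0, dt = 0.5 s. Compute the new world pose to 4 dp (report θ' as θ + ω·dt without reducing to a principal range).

θ' = 0.5236 + 1.0·0.5 = 1.0236
R = v/ω = -0.25/1.0 = -0.2500
x' = 2.5 + -0.2500·(sin 1.0236 − sin 0.5236) = 2.4115
y' = 4 − -0.2500·(cos 1.0236 − cos 0.5236) = 3.9136

(2.4115, 3.9136, 1.0236)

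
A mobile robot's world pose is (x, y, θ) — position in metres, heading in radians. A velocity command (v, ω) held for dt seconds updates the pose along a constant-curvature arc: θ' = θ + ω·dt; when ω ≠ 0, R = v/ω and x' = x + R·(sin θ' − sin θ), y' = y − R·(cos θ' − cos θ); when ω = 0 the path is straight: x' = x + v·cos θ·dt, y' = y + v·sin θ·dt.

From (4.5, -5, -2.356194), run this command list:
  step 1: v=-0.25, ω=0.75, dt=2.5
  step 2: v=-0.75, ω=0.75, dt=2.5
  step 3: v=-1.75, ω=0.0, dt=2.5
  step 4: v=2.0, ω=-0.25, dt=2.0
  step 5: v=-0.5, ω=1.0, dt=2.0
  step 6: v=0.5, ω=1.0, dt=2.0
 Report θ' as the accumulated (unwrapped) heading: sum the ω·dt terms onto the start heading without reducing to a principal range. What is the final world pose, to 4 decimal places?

step 1: θ'=-0.4812 (R=-0.3333) → pose (4.4186, -4.4688, -0.4812)
step 2: θ'=1.3938 (R=-1.0000) → pose (2.9714, -5.1792, 1.3938)
step 3: θ'=1.3938 (straight) → pose (2.2011, -9.4858, 1.3938)
step 4: θ'=0.8938 (R=-8.0000) → pose (3.8404, -5.8828, 0.8938)
step 5: θ'=2.8938 (R=-0.5000) → pose (4.1075, -6.6807, 2.8938)
step 6: θ'=4.8938 (R=0.5000) → pose (3.4931, -7.2557, 4.8938)

(3.4931, -7.2557, 4.8938)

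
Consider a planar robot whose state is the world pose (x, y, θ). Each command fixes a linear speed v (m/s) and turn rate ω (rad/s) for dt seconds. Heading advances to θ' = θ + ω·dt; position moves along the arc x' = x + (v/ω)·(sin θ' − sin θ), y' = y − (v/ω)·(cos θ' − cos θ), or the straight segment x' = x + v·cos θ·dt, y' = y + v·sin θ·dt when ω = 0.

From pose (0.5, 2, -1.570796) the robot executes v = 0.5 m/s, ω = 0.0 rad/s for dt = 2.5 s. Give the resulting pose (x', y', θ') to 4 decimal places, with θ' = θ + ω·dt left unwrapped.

θ' = -1.5708 + 0.0·2.5 = -1.5708
ω = 0 → straight: x' = 0.5 + 0.5·cos(-1.5708)·2.5 = 0.5000
y' = 2 + 0.5·sin(-1.5708)·2.5 = 0.7500

(0.5000, 0.7500, -1.5708)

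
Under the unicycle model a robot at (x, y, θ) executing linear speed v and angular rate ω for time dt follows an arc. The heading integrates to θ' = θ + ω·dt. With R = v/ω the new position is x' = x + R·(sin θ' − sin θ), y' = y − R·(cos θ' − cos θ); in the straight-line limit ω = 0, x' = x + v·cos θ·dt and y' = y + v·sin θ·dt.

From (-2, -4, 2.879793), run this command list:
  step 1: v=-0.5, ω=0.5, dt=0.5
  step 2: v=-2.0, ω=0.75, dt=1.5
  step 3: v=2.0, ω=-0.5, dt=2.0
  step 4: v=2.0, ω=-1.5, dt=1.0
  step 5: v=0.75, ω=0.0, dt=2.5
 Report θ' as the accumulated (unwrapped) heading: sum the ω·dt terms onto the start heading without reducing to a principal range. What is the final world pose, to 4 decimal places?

(-4.2703, -1.8287, 1.7548)

step 1: θ'=3.1298 (R=-1.0000) → pose (-1.7530, -4.0340, 3.1298)
step 2: θ'=4.2548 (R=-2.6667) → pose (0.6708, -2.5456, 4.2548)
step 3: θ'=3.2548 (R=-4.0000) → pose (-2.4658, -4.7529, 3.2548)
step 4: θ'=1.7548 (R=-1.3333) → pose (-3.9273, -3.6720, 1.7548)
step 5: θ'=1.7548 (straight) → pose (-4.2703, -1.8287, 1.7548)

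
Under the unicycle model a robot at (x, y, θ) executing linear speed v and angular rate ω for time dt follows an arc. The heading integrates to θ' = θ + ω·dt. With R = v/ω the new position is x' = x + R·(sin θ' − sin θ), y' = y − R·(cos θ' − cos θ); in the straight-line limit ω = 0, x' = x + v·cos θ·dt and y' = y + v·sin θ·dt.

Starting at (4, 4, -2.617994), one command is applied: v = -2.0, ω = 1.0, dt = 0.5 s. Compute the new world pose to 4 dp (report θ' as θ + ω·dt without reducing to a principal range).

(4.7080, 4.6915, -2.1180)

θ' = -2.6180 + 1.0·0.5 = -2.1180
R = v/ω = -2.0/1.0 = -2.0000
x' = 4 + -2.0000·(sin -2.1180 − sin -2.6180) = 4.7080
y' = 4 − -2.0000·(cos -2.1180 − cos -2.6180) = 4.6915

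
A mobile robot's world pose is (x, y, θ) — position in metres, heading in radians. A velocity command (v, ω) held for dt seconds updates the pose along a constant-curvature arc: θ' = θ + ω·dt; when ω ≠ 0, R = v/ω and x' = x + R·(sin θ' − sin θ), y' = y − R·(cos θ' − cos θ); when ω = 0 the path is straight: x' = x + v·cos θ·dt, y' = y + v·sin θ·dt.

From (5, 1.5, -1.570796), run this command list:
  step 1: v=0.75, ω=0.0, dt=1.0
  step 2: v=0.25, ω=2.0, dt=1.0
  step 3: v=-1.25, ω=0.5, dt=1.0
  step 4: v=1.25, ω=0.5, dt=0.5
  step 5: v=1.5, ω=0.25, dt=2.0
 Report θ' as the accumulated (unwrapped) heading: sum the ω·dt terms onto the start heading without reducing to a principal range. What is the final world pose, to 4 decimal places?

(4.9414, 3.3404, 1.6792)

step 1: θ'=-1.5708 (straight) → pose (5.0000, 0.7500, -1.5708)
step 2: θ'=0.4292 (R=0.1250) → pose (5.1770, 0.6363, 0.4292)
step 3: θ'=0.9292 (R=-2.5000) → pose (4.2145, -0.1407, 0.9292)
step 4: θ'=1.1792 (R=2.5000) → pose (4.5224, 0.4013, 1.1792)
step 5: θ'=1.6792 (R=6.0000) → pose (4.9414, 3.3404, 1.6792)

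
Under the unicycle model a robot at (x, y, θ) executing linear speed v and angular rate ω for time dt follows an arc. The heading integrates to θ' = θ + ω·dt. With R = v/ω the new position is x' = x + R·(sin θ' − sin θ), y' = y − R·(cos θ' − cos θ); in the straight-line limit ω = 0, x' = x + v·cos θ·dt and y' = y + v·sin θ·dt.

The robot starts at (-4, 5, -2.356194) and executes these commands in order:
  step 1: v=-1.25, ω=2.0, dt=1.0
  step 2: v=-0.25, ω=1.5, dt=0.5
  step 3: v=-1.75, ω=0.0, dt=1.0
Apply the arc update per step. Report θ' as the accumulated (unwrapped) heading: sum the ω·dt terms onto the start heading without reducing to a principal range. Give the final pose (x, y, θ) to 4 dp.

(-5.9621, 5.3539, 0.3938)

step 1: θ'=-0.3562 (R=-0.6250) → pose (-4.2240, 6.0277, -0.3562)
step 2: θ'=0.3938 (R=-0.1667) → pose (-4.3461, 6.0254, 0.3938)
step 3: θ'=0.3938 (straight) → pose (-5.9621, 5.3539, 0.3938)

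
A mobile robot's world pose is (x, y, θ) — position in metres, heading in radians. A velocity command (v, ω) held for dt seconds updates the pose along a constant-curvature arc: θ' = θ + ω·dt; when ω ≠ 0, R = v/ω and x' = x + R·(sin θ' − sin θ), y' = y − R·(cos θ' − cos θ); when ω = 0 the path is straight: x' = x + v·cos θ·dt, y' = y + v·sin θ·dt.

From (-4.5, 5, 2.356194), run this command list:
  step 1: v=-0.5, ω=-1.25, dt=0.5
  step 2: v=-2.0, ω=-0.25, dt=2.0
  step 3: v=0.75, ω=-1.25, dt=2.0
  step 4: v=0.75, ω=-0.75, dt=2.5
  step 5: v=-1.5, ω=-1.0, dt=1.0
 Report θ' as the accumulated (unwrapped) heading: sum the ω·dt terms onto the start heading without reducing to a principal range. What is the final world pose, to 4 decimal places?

(-3.2999, -1.1727, -4.1438)

step 1: θ'=1.7312 (R=0.4000) → pose (-4.3880, 4.7810, 1.7312)
step 2: θ'=1.2312 (R=8.0000) → pose (-4.7422, 0.8385, 1.2312)
step 3: θ'=-1.2688 (R=-0.6000) → pose (-3.6036, 0.8170, -1.2688)
step 4: θ'=-3.1438 (R=-1.0000) → pose (-4.5606, -0.4804, -3.1438)
step 5: θ'=-4.1438 (R=1.5000) → pose (-3.2999, -1.1727, -4.1438)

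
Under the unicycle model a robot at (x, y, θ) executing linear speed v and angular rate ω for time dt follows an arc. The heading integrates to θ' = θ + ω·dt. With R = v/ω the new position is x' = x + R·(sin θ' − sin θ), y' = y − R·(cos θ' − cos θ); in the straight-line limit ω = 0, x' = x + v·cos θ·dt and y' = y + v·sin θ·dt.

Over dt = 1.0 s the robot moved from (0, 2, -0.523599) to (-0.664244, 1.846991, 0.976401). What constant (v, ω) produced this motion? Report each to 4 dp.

v = -0.7500, ω = 1.5000

Δθ = 0.976401 − -0.523599 = 1.500000
ω = Δθ/dt = 1.500000/1.0 = 1.5000
R = Δx/(sin θ' − sin θ) = -0.5000
v = R·ω = -0.5000·1.5000 = -0.7500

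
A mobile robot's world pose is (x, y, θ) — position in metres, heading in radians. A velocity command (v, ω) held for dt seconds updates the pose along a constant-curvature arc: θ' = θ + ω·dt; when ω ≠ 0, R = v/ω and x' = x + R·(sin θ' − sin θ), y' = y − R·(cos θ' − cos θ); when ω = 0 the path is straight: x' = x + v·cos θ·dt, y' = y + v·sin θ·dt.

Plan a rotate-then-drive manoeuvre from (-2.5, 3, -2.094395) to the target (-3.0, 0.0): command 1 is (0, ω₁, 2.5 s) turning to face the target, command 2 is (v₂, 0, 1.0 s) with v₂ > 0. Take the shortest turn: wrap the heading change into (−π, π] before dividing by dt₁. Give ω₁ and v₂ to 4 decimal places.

heading to target = atan2(0−3, -3−-2.5) = -1.7359
Δθ = wrap(-1.7359 − -2.0944) = 0.3584; ω₁ = Δθ/dt₁ = 0.1434
distance = √((-3−-2.5)² + (0−3)²) = 3.0414; v₂ = distance/dt₂ = 3.0414

ω₁ = 0.1434, v₂ = 3.0414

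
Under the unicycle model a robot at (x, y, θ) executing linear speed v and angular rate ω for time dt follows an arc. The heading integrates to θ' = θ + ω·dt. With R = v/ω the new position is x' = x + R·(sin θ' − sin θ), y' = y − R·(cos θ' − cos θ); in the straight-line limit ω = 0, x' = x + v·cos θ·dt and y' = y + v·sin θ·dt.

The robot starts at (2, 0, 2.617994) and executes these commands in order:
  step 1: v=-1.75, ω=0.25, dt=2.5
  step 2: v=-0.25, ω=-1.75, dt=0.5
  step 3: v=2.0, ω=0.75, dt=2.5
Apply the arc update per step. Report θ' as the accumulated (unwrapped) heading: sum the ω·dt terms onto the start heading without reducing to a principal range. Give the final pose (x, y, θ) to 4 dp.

(2.0814, -1.6433, 4.2430)

step 1: θ'=3.2430 (R=-7.0000) → pose (6.2086, -0.9019, 3.2430)
step 2: θ'=2.3680 (R=0.1429) → pose (6.3229, -0.9418, 2.3680)
step 3: θ'=4.2430 (R=2.6667) → pose (2.0814, -1.6433, 4.2430)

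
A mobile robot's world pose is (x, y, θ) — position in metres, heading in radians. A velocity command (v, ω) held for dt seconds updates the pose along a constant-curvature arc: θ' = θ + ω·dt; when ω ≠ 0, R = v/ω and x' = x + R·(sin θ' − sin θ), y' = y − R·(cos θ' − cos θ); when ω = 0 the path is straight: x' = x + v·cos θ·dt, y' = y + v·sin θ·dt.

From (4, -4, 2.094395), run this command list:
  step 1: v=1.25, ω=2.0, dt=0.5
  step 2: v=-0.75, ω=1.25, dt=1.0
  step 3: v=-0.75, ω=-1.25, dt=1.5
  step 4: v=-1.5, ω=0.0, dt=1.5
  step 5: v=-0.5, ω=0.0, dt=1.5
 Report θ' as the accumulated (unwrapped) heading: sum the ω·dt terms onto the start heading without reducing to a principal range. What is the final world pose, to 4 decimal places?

step 1: θ'=3.0944 (R=0.6250) → pose (3.4882, -3.6882, 3.0944)
step 2: θ'=4.3444 (R=-0.6000) → pose (4.0764, -3.3047, 4.3444)
step 3: θ'=2.4694 (R=0.6000) → pose (5.0098, -3.0511, 2.4694)
step 4: θ'=2.4694 (straight) → pose (6.7703, -4.4522, 2.4694)
step 5: θ'=2.4694 (straight) → pose (7.3572, -4.9192, 2.4694)

(7.3572, -4.9192, 2.4694)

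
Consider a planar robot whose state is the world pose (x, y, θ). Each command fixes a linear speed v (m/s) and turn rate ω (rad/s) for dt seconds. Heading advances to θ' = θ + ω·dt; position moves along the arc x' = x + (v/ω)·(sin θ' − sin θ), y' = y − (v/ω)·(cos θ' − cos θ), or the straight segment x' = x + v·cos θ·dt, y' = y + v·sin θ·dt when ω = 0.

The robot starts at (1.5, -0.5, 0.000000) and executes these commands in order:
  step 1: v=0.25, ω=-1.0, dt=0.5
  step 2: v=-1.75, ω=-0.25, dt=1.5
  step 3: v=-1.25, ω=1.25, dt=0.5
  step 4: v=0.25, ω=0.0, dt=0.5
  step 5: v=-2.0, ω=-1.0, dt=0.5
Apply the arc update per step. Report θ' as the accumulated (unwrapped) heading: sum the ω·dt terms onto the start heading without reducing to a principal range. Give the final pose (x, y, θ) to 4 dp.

step 1: θ'=-0.5000 (R=-0.2500) → pose (1.6199, -0.5306, -0.5000)
step 2: θ'=-0.8750 (R=7.0000) → pose (-0.3970, 1.1255, -0.8750)
step 3: θ'=-0.2500 (R=-1.0000) → pose (-0.9171, 1.4534, -0.2500)
step 4: θ'=-0.2500 (straight) → pose (-0.7960, 1.4225, -0.2500)
step 5: θ'=-0.7500 (R=2.0000) → pose (-1.6645, 1.8969, -0.7500)

(-1.6645, 1.8969, -0.7500)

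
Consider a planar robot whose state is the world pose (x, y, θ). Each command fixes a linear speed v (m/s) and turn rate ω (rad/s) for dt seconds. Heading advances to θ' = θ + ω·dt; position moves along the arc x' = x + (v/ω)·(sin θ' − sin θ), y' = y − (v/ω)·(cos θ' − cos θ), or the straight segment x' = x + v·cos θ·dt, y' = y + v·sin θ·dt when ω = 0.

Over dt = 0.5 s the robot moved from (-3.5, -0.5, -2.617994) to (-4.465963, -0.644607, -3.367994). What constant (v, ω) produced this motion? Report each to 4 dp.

v = 2.0000, ω = -1.5000

Δθ = -3.367994 − -2.617994 = -0.750000
ω = Δθ/dt = -0.750000/0.5 = -1.5000
R = Δx/(sin θ' − sin θ) = -1.3333
v = R·ω = -1.3333·-1.5000 = 2.0000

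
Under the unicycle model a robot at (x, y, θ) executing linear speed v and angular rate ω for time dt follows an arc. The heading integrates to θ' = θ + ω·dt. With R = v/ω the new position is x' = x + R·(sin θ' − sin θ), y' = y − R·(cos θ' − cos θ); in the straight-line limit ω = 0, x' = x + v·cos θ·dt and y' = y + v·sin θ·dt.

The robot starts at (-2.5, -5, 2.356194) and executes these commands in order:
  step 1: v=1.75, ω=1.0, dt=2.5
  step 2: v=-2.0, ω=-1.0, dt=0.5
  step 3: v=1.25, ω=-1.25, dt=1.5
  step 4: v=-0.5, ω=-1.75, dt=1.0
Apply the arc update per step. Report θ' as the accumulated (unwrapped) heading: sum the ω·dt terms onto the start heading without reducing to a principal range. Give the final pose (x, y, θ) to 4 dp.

(-6.8996, -6.3835, 0.7312)

step 1: θ'=4.8562 (R=1.7500) → pose (-5.4694, -6.4882, 4.8562)
step 2: θ'=4.3562 (R=2.0000) → pose (-5.3645, -5.5042, 4.3562)
step 3: θ'=2.4812 (R=-1.0000) → pose (-6.9151, -5.9452, 2.4812)
step 4: θ'=0.7312 (R=0.2857) → pose (-6.8996, -6.3835, 0.7312)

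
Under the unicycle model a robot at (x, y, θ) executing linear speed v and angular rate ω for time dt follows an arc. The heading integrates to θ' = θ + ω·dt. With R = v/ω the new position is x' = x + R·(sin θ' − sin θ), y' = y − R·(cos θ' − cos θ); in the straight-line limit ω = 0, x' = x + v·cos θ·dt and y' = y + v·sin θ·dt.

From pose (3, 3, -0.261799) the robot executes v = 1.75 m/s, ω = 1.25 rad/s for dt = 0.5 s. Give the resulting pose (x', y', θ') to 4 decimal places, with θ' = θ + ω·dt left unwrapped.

θ' = -0.2618 + 1.25·0.5 = 0.3632
R = v/ω = 1.75/1.25 = 1.4000
x' = 3 + 1.4000·(sin 0.3632 − sin -0.2618) = 3.8597
y' = 3 − 1.4000·(cos 0.3632 − cos -0.2618) = 3.0436

(3.8597, 3.0436, 0.3632)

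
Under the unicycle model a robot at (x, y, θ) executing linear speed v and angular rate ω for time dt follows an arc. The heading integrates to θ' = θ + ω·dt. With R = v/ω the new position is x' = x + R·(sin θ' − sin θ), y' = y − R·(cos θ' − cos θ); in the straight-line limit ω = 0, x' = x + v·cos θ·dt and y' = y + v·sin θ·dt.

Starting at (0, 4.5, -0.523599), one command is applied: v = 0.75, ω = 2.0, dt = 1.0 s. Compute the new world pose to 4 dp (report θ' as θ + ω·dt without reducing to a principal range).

(0.5608, 4.7894, 1.4764)

θ' = -0.5236 + 2.0·1.0 = 1.4764
R = v/ω = 0.75/2.0 = 0.3750
x' = 0 + 0.3750·(sin 1.4764 − sin -0.5236) = 0.5608
y' = 4.5 − 0.3750·(cos 1.4764 − cos -0.5236) = 4.7894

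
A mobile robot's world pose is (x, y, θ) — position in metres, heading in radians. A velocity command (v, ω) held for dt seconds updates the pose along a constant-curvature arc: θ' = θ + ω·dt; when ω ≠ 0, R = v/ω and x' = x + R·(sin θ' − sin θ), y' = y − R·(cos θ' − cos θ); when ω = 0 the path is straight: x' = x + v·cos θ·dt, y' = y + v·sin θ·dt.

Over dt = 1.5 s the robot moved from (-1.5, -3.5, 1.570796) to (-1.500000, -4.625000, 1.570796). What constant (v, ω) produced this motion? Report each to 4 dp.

Δθ = 1.570796 − 1.570796 = 0.000000
ω = Δθ/dt = 0.000000/1.5 = 0.0000
ω = 0 → v = (Δx·cos θ + Δy·sin θ)/dt = -0.7500

v = -0.7500, ω = 0.0000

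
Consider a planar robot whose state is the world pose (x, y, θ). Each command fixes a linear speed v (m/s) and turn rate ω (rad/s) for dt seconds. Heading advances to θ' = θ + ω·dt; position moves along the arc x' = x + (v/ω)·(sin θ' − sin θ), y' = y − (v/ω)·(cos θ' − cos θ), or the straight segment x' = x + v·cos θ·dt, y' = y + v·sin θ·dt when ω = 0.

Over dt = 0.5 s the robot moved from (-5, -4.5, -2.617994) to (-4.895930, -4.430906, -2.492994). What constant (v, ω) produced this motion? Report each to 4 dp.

Δθ = -2.492994 − -2.617994 = 0.125000
ω = Δθ/dt = 0.125000/0.5 = 0.2500
R = Δx/(sin θ' − sin θ) = -1.0000
v = R·ω = -1.0000·0.2500 = -0.2500

v = -0.2500, ω = 0.2500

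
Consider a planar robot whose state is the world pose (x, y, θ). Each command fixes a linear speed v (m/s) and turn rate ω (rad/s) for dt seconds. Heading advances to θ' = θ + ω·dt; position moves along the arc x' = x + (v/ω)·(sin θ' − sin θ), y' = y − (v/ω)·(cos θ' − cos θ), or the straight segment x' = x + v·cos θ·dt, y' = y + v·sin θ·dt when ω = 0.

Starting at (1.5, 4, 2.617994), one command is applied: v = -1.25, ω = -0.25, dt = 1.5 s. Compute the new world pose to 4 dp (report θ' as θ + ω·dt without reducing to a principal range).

(2.9123, 2.7834, 2.2430)

θ' = 2.6180 + -0.25·1.5 = 2.2430
R = v/ω = -1.25/-0.25 = 5.0000
x' = 1.5 + 5.0000·(sin 2.2430 − sin 2.6180) = 2.9123
y' = 4 − 5.0000·(cos 2.2430 − cos 2.6180) = 2.7834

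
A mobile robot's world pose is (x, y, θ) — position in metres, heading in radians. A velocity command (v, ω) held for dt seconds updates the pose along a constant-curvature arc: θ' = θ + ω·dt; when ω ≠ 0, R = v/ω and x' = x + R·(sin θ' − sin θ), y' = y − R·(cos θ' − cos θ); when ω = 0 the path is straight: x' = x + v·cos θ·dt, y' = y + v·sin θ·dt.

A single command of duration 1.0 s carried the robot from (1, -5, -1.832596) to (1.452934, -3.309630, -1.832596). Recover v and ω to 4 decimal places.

v = -1.7500, ω = 0.0000

Δθ = -1.832596 − -1.832596 = 0.000000
ω = Δθ/dt = 0.000000/1.0 = 0.0000
ω = 0 → v = (Δx·cos θ + Δy·sin θ)/dt = -1.7500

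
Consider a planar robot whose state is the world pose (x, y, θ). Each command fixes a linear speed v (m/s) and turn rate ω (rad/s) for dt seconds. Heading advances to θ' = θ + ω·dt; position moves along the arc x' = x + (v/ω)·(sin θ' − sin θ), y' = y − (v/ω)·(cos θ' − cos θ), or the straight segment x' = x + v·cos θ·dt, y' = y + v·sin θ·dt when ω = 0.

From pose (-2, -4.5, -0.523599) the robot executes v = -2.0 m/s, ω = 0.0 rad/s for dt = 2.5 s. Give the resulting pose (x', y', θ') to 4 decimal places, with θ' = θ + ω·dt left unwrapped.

θ' = -0.5236 + 0.0·2.5 = -0.5236
ω = 0 → straight: x' = -2 + -2.0·cos(-0.5236)·2.5 = -6.3301
y' = -4.5 + -2.0·sin(-0.5236)·2.5 = -2.0000

(-6.3301, -2.0000, -0.5236)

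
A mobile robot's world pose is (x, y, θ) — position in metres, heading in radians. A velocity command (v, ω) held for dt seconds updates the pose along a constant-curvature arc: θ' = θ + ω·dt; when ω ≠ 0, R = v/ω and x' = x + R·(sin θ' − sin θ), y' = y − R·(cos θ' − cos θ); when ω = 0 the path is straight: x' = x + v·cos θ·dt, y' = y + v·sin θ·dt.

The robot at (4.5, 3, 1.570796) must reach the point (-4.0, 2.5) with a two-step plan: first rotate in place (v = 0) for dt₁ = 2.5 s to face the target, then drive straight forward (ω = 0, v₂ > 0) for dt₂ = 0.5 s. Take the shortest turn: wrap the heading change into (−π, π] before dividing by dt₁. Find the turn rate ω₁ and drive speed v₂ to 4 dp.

heading to target = atan2(2.5−3, -4−4.5) = -3.0828
Δθ = wrap(-3.0828 − 1.5708) = 1.6296; ω₁ = Δθ/dt₁ = 0.6518
distance = √((-4−4.5)² + (2.5−3)²) = 8.5147; v₂ = distance/dt₂ = 17.0294

ω₁ = 0.6518, v₂ = 17.0294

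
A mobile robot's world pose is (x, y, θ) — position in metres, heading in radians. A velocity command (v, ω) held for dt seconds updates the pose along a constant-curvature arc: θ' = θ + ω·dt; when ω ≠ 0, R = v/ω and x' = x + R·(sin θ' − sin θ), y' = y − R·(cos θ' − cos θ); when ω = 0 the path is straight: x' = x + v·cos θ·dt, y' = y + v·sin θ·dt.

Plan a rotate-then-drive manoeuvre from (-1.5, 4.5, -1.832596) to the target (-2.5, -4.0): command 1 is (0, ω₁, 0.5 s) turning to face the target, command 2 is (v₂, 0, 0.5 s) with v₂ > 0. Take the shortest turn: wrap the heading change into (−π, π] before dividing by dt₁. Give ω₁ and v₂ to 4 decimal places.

ω₁ = 0.2894, v₂ = 17.1172

heading to target = atan2(-4−4.5, -2.5−-1.5) = -1.6879
Δθ = wrap(-1.6879 − -1.8326) = 0.1447; ω₁ = Δθ/dt₁ = 0.2894
distance = √((-2.5−-1.5)² + (-4−4.5)²) = 8.5586; v₂ = distance/dt₂ = 17.1172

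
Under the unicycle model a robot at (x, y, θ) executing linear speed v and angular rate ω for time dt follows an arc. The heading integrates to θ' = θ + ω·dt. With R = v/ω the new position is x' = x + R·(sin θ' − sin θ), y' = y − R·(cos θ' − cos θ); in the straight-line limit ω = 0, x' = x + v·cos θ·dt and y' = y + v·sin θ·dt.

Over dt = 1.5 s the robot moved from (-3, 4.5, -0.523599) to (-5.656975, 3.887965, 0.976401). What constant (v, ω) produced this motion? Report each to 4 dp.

v = -2.0000, ω = 1.0000

Δθ = 0.976401 − -0.523599 = 1.500000
ω = Δθ/dt = 1.500000/1.5 = 1.0000
R = Δx/(sin θ' − sin θ) = -2.0000
v = R·ω = -2.0000·1.0000 = -2.0000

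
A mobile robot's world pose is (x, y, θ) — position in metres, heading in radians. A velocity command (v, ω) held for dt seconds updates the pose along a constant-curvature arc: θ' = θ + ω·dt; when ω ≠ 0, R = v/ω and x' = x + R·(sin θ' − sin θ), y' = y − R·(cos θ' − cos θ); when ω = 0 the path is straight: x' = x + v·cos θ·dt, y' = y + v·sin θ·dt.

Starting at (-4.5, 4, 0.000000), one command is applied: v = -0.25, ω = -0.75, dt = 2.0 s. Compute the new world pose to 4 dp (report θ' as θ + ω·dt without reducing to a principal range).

θ' = 0.0000 + -0.75·2.0 = -1.5000
R = v/ω = -0.25/-0.75 = 0.3333
x' = -4.5 + 0.3333·(sin -1.5000 − sin 0.0000) = -4.8325
y' = 4 − 0.3333·(cos -1.5000 − cos 0.0000) = 4.3098

(-4.8325, 4.3098, -1.5000)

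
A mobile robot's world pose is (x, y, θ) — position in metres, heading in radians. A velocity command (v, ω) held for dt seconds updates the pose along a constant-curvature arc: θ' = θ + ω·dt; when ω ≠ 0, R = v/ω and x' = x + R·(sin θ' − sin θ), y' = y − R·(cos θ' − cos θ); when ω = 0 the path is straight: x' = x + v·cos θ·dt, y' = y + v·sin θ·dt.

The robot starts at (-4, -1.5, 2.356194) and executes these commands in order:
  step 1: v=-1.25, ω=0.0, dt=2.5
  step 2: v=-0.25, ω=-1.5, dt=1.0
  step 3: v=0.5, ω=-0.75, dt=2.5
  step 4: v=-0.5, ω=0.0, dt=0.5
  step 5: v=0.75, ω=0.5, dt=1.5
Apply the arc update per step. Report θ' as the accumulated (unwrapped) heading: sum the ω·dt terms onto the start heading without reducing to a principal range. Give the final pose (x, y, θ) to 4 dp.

(0.0367, -4.4708, -0.2688)

step 1: θ'=2.3562 (straight) → pose (-1.7903, -3.7097, 2.3562)
step 2: θ'=0.8562 (R=0.1667) → pose (-1.7823, -3.9368, 0.8562)
step 3: θ'=-1.0188 (R=-0.6667) → pose (-0.7110, -4.0241, -1.0188)
step 4: θ'=-1.0188 (straight) → pose (-0.8421, -3.8112, -1.0188)
step 5: θ'=-0.2688 (R=1.5000) → pose (0.0367, -4.4708, -0.2688)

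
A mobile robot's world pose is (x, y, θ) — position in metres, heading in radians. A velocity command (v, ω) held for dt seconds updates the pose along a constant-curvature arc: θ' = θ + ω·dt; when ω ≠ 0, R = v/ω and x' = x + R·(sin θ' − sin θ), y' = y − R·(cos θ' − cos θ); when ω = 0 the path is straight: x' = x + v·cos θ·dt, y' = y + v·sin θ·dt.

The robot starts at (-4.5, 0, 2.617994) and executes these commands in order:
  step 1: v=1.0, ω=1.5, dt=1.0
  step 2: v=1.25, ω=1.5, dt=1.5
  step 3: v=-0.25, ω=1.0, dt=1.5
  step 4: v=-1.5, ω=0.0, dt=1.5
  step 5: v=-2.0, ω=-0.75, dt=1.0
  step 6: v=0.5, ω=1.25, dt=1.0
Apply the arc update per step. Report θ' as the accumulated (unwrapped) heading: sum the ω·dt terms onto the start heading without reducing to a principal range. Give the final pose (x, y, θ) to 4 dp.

(-5.4600, -5.3658, 8.3680)

step 1: θ'=4.1180 (R=0.6667) → pose (-5.3857, -0.2040, 4.1180)
step 2: θ'=6.3680 (R=0.8333) → pose (-4.6247, -1.5010, 6.3680)
step 3: θ'=7.8680 (R=-0.2500) → pose (-4.8535, -1.7536, 7.8680)
step 4: θ'=7.8680 (straight) → pose (-4.8219, -4.0034, 7.8680)
step 5: θ'=7.1180 (R=2.6667) → pose (-5.5119, -5.8310, 7.1180)
step 6: θ'=8.3680 (R=0.4000) → pose (-5.4600, -5.3658, 8.3680)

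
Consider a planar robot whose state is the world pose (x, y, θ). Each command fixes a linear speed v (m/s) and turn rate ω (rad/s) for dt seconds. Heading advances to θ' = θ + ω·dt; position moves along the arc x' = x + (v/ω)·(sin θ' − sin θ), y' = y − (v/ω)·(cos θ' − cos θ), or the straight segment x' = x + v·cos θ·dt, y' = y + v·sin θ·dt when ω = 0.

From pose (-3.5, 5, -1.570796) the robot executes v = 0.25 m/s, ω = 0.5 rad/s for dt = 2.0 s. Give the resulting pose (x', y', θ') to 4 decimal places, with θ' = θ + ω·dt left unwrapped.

(-3.2702, 4.5793, -0.5708)

θ' = -1.5708 + 0.5·2.0 = -0.5708
R = v/ω = 0.25/0.5 = 0.5000
x' = -3.5 + 0.5000·(sin -0.5708 − sin -1.5708) = -3.2702
y' = 5 − 0.5000·(cos -0.5708 − cos -1.5708) = 4.5793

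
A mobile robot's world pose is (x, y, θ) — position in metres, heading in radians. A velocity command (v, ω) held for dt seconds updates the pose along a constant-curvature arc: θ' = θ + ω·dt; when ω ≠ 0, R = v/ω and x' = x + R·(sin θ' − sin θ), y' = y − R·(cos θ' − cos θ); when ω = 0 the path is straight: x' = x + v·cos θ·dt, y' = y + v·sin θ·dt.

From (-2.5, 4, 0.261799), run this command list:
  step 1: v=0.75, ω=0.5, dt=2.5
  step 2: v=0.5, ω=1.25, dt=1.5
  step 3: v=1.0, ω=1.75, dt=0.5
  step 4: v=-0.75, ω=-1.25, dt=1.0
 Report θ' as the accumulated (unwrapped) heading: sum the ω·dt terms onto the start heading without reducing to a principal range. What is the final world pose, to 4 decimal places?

step 1: θ'=1.5118 (R=1.5000) → pose (-1.3908, 5.3604, 1.5118)
step 2: θ'=3.3868 (R=0.4000) → pose (-1.8872, 5.7721, 3.3868)
step 3: θ'=4.2618 (R=0.5714) → pose (-2.2629, 5.4666, 4.2618)
step 4: θ'=3.0118 (R=0.6000) → pose (-1.6451, 5.8002, 3.0118)

(-1.6451, 5.8002, 3.0118)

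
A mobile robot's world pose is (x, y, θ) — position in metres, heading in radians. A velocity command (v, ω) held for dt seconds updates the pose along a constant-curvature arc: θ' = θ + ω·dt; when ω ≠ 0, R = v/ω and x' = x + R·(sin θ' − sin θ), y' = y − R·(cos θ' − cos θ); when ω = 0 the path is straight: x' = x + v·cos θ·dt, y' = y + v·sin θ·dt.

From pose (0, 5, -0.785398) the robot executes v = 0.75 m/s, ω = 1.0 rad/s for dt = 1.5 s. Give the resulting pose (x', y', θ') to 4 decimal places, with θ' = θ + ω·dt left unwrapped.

(1.0218, 4.9638, 0.7146)

θ' = -0.7854 + 1.0·1.5 = 0.7146
R = v/ω = 0.75/1.0 = 0.7500
x' = 0 + 0.7500·(sin 0.7146 − sin -0.7854) = 1.0218
y' = 5 − 0.7500·(cos 0.7146 − cos -0.7854) = 4.9638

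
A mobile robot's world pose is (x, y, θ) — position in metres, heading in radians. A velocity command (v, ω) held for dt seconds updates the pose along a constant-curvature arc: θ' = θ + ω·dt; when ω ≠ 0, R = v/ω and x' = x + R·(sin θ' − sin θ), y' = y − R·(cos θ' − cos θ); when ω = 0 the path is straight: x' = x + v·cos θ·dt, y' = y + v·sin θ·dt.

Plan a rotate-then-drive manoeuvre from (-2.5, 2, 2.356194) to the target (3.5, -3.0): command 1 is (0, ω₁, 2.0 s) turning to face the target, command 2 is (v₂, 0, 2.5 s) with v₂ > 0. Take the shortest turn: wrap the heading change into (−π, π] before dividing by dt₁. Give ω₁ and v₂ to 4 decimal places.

heading to target = atan2(-3−2, 3.5−-2.5) = -0.6947
Δθ = wrap(-0.6947 − 2.3562) = -3.0509; ω₁ = Δθ/dt₁ = -1.5255
distance = √((3.5−-2.5)² + (-3−2)²) = 7.8102; v₂ = distance/dt₂ = 3.1241

ω₁ = -1.5255, v₂ = 3.1241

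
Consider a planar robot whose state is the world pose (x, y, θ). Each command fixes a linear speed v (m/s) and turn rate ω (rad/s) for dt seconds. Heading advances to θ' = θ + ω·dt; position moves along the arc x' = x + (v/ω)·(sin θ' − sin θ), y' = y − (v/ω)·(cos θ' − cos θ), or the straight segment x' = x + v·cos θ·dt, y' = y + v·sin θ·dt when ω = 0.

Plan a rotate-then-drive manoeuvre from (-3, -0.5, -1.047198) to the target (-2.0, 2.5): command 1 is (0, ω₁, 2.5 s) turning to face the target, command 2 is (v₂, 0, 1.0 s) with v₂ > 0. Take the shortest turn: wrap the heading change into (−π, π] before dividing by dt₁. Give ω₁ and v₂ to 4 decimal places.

ω₁ = 0.9185, v₂ = 3.1623

heading to target = atan2(2.5−-0.5, -2−-3) = 1.2490
Δθ = wrap(1.2490 − -1.0472) = 2.2962; ω₁ = Δθ/dt₁ = 0.9185
distance = √((-2−-3)² + (2.5−-0.5)²) = 3.1623; v₂ = distance/dt₂ = 3.1623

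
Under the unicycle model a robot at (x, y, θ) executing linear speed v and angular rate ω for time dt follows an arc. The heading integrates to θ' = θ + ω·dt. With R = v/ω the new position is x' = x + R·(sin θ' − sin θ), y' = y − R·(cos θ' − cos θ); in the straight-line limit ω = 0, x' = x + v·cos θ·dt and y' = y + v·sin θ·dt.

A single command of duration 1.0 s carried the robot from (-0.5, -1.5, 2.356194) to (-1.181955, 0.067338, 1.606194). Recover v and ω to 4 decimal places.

Δθ = 1.606194 − 2.356194 = -0.750000
ω = Δθ/dt = -0.750000/1.0 = -0.7500
R = −Δy/(cos θ' − cos θ) = -2.3333
v = R·ω = -2.3333·-0.7500 = 1.7500

v = 1.7500, ω = -0.7500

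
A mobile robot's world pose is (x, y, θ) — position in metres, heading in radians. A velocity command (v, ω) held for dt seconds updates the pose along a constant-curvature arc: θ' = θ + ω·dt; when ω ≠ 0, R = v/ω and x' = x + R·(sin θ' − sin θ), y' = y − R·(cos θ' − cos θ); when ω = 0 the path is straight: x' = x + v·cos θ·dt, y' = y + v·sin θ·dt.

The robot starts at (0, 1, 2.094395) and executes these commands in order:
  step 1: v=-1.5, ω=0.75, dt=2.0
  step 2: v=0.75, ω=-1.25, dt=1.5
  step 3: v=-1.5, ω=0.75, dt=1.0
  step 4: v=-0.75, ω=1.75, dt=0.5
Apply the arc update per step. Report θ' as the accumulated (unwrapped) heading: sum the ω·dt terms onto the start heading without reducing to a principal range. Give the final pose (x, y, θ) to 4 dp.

step 1: θ'=3.5944 (R=-2.0000) → pose (2.6070, 0.2016, 3.5944)
step 2: θ'=1.7194 (R=-0.6000) → pose (1.7511, 0.6523, 1.7194)
step 3: θ'=2.4694 (R=-2.0000) → pose (2.4837, -0.6166, 2.4694)
step 4: θ'=3.3444 (R=-0.4286) → pose (2.8369, -0.7010, 3.3444)

(2.8369, -0.7010, 3.3444)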